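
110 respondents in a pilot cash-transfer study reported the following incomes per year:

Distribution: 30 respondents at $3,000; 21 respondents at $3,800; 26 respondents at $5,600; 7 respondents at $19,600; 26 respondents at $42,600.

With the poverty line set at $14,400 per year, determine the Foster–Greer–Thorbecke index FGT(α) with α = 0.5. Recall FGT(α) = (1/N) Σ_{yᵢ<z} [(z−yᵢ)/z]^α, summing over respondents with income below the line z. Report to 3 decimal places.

0.591

Below z: 30×$3,000, 21×$3,800, 26×$5,600 (q = 77 of N = 110).
Normalized shortfalls: (14400−3000)/14400 = 0.7917 (×30); (14400−3800)/14400 = 0.7361 (×21); (14400−5600)/14400 = 0.6111 (×26).
Raised to α = 0.5: 0.88976 (×30); 0.85797 (×21); 0.78174 (×26).
Sum = 65.035183; FGT(0.5) = 65.035183 / 110 = 0.591.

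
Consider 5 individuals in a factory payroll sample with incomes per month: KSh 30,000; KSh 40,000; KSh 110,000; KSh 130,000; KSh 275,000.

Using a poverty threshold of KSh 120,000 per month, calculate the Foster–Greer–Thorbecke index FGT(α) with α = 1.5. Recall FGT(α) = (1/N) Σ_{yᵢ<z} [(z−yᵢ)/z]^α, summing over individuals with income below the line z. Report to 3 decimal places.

Incomes under z: KSh 30,000, KSh 40,000, KSh 110,000 (q = 3 of N = 5).
Normalized shortfalls: (120000−30000)/120000 = 0.7500; (120000−40000)/120000 = 0.6667; (120000−110000)/120000 = 0.0833.
Raised to α = 1.5: 0.64952; 0.54433; 0.02406.
Sum = 1.217906; FGT(1.5) = 1.217906 / 5 = 0.244.

0.244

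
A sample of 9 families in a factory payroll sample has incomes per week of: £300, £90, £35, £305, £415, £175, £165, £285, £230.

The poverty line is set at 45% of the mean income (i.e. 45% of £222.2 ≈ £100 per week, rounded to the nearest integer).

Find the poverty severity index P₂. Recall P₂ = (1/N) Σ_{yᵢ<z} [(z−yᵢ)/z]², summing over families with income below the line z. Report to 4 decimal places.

Incomes under z: £35, £90 (q = 2 of N = 9).
Normalized shortfalls: (100−35)/100 = 0.6500; (100−90)/100 = 0.1000.
Squared: 0.4225; 0.0100.
Sum = 0.432500; P₂ = 0.432500 / 9 = 0.0481.

0.0481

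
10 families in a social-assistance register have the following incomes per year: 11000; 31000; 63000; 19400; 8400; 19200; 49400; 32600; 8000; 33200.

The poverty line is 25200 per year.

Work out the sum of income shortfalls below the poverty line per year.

Poor units: 8000, 8400, 11000, 19200, 19400 (q = 5 of N = 10).
Individual gaps: 25200−8000 = 17200; 25200−8400 = 16800; 25200−11000 = 14200; 25200−19200 = 6000; 25200−19400 = 5800.
Aggregate gap = 60000.

60000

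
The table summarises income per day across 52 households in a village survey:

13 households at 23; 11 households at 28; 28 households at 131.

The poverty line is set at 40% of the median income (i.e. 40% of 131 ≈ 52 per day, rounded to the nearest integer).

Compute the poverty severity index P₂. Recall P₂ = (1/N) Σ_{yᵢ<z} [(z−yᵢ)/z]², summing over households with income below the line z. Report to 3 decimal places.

Poor units: 13×23, 11×28 (q = 24 of N = 52).
Relative gaps: (52−23)/52 = 0.5577 (×13); (52−28)/52 = 0.4615 (×11).
Squared: 0.3110 (×13); 0.2130 (×11).
Sum = 6.386464; P₂ = 6.386464 / 52 = 0.123.

0.123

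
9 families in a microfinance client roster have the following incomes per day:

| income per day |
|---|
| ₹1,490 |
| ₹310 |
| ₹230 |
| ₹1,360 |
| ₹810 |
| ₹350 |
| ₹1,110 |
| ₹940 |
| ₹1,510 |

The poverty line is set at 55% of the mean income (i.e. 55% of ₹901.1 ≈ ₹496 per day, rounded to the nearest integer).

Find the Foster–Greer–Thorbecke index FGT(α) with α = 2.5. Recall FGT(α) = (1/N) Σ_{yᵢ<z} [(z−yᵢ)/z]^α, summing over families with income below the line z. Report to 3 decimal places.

Poor units: ₹230, ₹310, ₹350 (q = 3 of N = 9).
Relative gaps: (496−230)/496 = 0.5363; (496−310)/496 = 0.3750; (496−350)/496 = 0.2944.
Raised to α = 2.5: 0.21062; 0.08611; 0.04701.
Sum = 0.343744; FGT(2.5) = 0.343744 / 9 = 0.038.

0.038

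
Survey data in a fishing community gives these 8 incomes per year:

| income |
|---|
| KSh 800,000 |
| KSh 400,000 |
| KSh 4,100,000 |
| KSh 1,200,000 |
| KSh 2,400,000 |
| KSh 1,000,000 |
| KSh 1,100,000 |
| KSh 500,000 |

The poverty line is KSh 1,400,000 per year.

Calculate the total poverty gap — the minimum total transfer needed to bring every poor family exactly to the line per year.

KSh 3,400,000

Poor units: KSh 400,000, KSh 500,000, KSh 800,000, KSh 1,000,000, KSh 1,100,000, KSh 1,200,000 (q = 6 of N = 8).
Individual gaps: 1400000−400000 = 1000000; 1400000−500000 = 900000; 1400000−800000 = 600000; 1400000−1000000 = 400000; 1400000−1100000 = 300000; 1400000−1200000 = 200000.
Aggregate gap = KSh 3,400,000.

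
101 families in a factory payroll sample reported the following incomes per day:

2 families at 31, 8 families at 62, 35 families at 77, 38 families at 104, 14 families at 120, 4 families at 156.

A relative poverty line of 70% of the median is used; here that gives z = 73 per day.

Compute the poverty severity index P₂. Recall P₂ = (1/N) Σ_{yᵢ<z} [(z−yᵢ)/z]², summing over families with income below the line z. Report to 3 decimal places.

Incomes under z: 2×31, 8×62 (q = 10 of N = 101).
Relative gaps: (73−31)/73 = 0.5753 (×2); (73−62)/73 = 0.1507 (×8).
Squared: 0.3310 (×2); 0.0227 (×8).
Sum = 0.843685; P₂ = 0.843685 / 101 = 0.008.

0.008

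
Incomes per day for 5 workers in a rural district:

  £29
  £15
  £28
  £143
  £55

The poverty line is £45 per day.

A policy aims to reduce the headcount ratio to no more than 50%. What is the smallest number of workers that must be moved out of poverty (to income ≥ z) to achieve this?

3 of the 5 workers are poor, so H = 3/5 = 0.600.
A headcount ratio of at most 50% allows at most ⌊0.50 × 5⌋ = 2 poor workers.
So at least 3 − 2 = 1 must be lifted.

1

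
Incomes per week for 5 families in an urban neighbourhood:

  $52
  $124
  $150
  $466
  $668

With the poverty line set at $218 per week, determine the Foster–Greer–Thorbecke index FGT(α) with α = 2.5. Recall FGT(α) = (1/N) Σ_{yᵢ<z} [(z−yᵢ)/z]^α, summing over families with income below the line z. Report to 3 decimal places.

Below the line: $52, $124, $150 (q = 3 of N = 5).
Shortfall ratios: (218−52)/218 = 0.7615; (218−124)/218 = 0.4312; (218−150)/218 = 0.3119.
Raised to α = 2.5: 0.50597; 0.12209; 0.05434.
Sum = 0.682406; FGT(2.5) = 0.682406 / 5 = 0.136.

0.136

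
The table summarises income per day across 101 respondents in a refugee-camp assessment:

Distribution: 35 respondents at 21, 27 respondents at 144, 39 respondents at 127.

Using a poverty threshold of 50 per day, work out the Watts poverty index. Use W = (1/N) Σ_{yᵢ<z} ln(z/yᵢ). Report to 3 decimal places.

Incomes under z: 35×21 (q = 35 of N = 101).
ln(z/y) terms: ln(50/21) = 0.8675 (×35).
W = 30.362520 / 101 = 0.301.

0.301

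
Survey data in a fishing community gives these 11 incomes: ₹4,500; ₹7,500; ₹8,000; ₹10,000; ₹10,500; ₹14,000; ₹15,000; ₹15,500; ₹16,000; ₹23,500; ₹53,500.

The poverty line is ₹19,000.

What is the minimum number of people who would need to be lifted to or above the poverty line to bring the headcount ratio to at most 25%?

7

Currently q = 9 of N = 11 are below the line (H = 0.818).
A headcount ratio of at most 25% allows at most ⌊0.25 × 11⌋ = 2 poor people.
So at least 9 − 2 = 7 must be lifted.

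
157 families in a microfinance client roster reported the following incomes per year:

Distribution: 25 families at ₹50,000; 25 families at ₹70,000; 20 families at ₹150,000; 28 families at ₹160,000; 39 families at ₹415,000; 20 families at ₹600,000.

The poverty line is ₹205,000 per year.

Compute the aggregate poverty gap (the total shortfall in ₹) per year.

₹9,610,000

Poor units: 25×₹50,000, 25×₹70,000, 20×₹150,000, 28×₹160,000 (q = 98 of N = 157).
Individual gaps: 25×(205000−50000) = 3875000; 25×(205000−70000) = 3375000; 20×(205000−150000) = 1100000; 28×(205000−160000) = 1260000.
Aggregate gap = ₹9,610,000.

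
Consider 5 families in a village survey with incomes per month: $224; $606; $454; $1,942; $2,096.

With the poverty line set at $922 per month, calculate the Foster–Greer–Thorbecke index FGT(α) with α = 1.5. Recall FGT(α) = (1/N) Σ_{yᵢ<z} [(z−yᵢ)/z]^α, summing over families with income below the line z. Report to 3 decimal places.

0.244

Below z: $224, $454, $606 (q = 3 of N = 5).
Relative gaps: (922−224)/922 = 0.7570; (922−454)/922 = 0.5076; (922−606)/922 = 0.3427.
Raised to α = 1.5: 0.65870; 0.36164; 0.20065.
Sum = 1.220983; FGT(1.5) = 1.220983 / 5 = 0.244.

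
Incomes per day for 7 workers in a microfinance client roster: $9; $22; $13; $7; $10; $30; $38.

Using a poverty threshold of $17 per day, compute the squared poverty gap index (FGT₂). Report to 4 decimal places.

0.1132

Below the line: $7, $9, $10, $13 (q = 4 of N = 7).
Gap ratios (z−y)/z: (17−7)/17 = 0.5882; (17−9)/17 = 0.4706; (17−10)/17 = 0.4118; (17−13)/17 = 0.2353.
Squared: 0.3460; 0.2215; 0.1696; 0.0554.
Sum = 0.792388; P₂ = 0.792388 / 7 = 0.1132.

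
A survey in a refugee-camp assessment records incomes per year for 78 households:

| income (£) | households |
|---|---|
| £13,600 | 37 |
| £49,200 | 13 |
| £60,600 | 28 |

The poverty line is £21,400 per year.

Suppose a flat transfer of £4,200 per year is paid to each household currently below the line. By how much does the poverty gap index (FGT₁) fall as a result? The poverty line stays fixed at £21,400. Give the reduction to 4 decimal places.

0.0931

Before: below the line — 37×£13,600; poverty gap index (FGT₁) = 0.172897.
After the £4,200 transfer: below the line — 37×£17,800; poverty gap index (FGT₁) = 0.079799.
Reduction = 0.172897 − 0.079799 = 0.0931.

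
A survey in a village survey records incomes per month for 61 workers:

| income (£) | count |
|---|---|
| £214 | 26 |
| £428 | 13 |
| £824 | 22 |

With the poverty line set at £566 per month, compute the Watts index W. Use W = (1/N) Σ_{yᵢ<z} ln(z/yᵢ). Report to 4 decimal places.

Incomes under z: 26×£214, 13×£428 (q = 39 of N = 61).
Log gaps: ln(566/214) = 0.9726 (×26); ln(566/428) = 0.2795 (×13).
W = 28.921191 / 61 = 0.4741.

0.4741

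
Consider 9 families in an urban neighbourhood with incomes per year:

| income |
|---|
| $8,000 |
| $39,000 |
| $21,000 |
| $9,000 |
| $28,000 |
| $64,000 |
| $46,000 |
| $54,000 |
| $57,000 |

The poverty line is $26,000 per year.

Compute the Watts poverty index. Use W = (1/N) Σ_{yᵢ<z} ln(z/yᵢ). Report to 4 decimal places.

Poor units: $8,000, $9,000, $21,000 (q = 3 of N = 9).
Log shortfalls: ln(26000/8000) = 1.1787; ln(26000/9000) = 1.0609; ln(26000/21000) = 0.2136.
W = 2.453101 / 9 = 0.2726.

0.2726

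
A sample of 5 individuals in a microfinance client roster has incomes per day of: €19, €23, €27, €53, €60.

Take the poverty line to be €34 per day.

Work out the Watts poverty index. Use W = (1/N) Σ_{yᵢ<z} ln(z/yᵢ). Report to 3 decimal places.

Below the line: €19, €23, €27 (q = 3 of N = 5).
Log shortfalls: ln(34/19) = 0.5819; ln(34/23) = 0.3909; ln(34/27) = 0.2305.
W = 1.203312 / 5 = 0.241.

0.241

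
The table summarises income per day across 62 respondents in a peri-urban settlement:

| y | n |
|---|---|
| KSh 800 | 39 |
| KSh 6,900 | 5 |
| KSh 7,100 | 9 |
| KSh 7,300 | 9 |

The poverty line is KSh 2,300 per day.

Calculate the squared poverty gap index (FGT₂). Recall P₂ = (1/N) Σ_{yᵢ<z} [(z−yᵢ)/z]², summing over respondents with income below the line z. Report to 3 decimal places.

Incomes under z: 39×KSh 800 (q = 39 of N = 62).
Shortfall ratios: (2300−800)/2300 = 0.6522 (×39).
Squared: 0.4253 (×39).
Sum = 16.587902; P₂ = 16.587902 / 62 = 0.268.

0.268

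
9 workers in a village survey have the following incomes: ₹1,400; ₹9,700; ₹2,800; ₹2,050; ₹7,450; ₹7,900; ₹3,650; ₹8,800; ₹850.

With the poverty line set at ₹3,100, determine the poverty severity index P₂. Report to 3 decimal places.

0.106

Below the line: ₹850, ₹1,400, ₹2,050, ₹2,800 (q = 4 of N = 9).
Gap ratios (z−y)/z: (3100−850)/3100 = 0.7258; (3100−1400)/3100 = 0.5484; (3100−2050)/3100 = 0.3387; (3100−2800)/3100 = 0.0968.
Squared: 0.5268; 0.3007; 0.1147; 0.0094.
Sum = 0.951613; P₂ = 0.951613 / 9 = 0.106.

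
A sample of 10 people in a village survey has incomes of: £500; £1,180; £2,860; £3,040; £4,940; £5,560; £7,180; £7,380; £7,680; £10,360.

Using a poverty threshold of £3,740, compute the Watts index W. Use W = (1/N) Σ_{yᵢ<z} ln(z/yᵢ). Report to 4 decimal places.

Incomes under z: £500, £1,180, £2,860, £3,040 (q = 4 of N = 10).
ln(z/y) terms: ln(3740/500) = 2.0122; ln(3740/1180) = 1.1536; ln(3740/2860) = 0.2683; ln(3740/3040) = 0.2072.
W = 3.641296 / 10 = 0.3641.

0.3641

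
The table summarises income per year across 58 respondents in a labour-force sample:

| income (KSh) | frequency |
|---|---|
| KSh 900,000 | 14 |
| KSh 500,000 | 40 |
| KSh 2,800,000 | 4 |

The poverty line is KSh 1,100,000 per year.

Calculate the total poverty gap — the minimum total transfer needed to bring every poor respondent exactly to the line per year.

KSh 26,800,000

Poor units: 40×KSh 500,000, 14×KSh 900,000 (q = 54 of N = 58).
Individual gaps: 40×(1100000−500000) = 24000000; 14×(1100000−900000) = 2800000.
Aggregate gap = KSh 26,800,000.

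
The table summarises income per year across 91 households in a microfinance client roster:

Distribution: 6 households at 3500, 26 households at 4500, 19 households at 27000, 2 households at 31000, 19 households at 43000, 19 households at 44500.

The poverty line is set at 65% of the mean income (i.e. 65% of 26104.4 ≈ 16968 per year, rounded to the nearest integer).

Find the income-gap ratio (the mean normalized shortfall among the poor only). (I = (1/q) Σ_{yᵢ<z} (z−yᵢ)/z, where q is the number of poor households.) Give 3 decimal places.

0.746

Below z: 6×3500, 26×4500 (q = 32 of N = 91).
Relative gaps: 0.7937 (×6), 0.7348 (×26); sum = 23.867044.
I averages over the q = 32 poor units only: 23.867044 / 32 = 0.746.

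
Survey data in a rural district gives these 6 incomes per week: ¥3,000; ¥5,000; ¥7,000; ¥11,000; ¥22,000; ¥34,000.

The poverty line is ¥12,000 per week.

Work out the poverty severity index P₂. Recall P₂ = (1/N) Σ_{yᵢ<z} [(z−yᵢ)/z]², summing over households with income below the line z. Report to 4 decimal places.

Below z: ¥3,000, ¥5,000, ¥7,000, ¥11,000 (q = 4 of N = 6).
Relative gaps: (12000−3000)/12000 = 0.7500; (12000−5000)/12000 = 0.5833; (12000−7000)/12000 = 0.4167; (12000−11000)/12000 = 0.0833.
Squared: 0.5625; 0.3403; 0.1736; 0.0069.
Sum = 1.083333; P₂ = 1.083333 / 6 = 0.1806.

0.1806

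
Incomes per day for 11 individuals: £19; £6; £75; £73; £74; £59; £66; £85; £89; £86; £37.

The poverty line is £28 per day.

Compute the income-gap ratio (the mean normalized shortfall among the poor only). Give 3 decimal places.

0.554

Below z: £6, £19 (q = 2 of N = 11).
Shortfall ratios (z−y)/z: 0.7857, 0.3214; sum = 1.107143.
The income-gap ratio divides by q (the poor only): 1.107143 / 2 = 0.554.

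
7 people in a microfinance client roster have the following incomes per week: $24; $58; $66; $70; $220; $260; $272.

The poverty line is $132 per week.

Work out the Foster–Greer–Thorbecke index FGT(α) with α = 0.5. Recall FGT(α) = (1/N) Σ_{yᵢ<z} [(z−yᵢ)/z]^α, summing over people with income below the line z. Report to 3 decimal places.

Incomes under z: $24, $58, $66, $70 (q = 4 of N = 7).
Shortfall ratios: (132−24)/132 = 0.8182; (132−58)/132 = 0.5606; (132−66)/132 = 0.5000; (132−70)/132 = 0.4697.
Raised to α = 0.5: 0.90453; 0.74874; 0.70711; 0.68534.
Sum = 3.045722; FGT(0.5) = 3.045722 / 7 = 0.435.

0.435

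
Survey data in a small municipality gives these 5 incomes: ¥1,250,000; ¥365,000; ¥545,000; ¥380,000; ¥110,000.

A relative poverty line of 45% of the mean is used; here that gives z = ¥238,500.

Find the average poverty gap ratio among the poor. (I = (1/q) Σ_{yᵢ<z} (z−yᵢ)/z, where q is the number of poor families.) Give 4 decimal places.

Below the line: ¥110,000 (q = 1 of N = 5).
Relative gaps: 0.5388; sum = 0.538784.
The income-gap ratio divides by q (the poor only): 0.538784 / 1 = 0.5388.

0.5388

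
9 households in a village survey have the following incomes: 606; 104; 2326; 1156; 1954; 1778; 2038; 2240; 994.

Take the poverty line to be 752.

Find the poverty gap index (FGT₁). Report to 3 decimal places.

0.117

Below the line: 104, 606 (q = 2 of N = 9).
Gap ratios (z−y)/z: (752−104)/752 = 0.8617; (752−606)/752 = 0.1941.
Σ = 1.055851. Dividing by the full population N = 9 gives P₁ = 0.117.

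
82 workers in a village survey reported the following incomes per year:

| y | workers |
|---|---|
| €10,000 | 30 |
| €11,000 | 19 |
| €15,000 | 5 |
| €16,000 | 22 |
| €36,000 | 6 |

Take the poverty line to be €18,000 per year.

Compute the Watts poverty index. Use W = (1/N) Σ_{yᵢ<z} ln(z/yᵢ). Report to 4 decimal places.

0.3719

Incomes under z: 30×€10,000, 19×€11,000, 5×€15,000, 22×€16,000 (q = 76 of N = 82).
Log shortfalls: ln(18000/10000) = 0.5878 (×30); ln(18000/11000) = 0.4925 (×19); ln(18000/15000) = 0.1823 (×5); ln(18000/16000) = 0.1178 (×22).
W = 30.493488 / 82 = 0.3719.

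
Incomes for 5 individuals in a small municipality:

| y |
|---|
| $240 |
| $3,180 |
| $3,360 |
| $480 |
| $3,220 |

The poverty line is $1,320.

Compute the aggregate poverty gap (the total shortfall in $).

$1,920

Incomes under z: $240, $480 (q = 2 of N = 5).
Individual gaps: 1320−240 = 1080; 1320−480 = 840.
Aggregate gap = $1,920.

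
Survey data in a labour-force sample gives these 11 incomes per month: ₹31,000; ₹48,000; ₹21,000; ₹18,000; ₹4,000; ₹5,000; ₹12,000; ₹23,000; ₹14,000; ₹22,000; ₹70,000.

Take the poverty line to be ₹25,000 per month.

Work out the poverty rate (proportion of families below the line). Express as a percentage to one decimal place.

72.7%

8 of the 11 families have income below ₹25,000.
H = 8/11 = 72.7%.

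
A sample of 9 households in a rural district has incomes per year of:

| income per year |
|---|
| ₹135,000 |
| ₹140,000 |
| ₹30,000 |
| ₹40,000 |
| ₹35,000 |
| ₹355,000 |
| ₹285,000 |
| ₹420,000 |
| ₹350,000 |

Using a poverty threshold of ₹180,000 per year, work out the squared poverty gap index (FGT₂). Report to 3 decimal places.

Poor units: ₹30,000, ₹35,000, ₹40,000, ₹135,000, ₹140,000 (q = 5 of N = 9).
Gap ratios (z−y)/z: (180000−30000)/180000 = 0.8333; (180000−35000)/180000 = 0.8056; (180000−40000)/180000 = 0.7778; (180000−135000)/180000 = 0.2500; (180000−140000)/180000 = 0.2222.
Squared: 0.6944; 0.6489; 0.6049; 0.0625; 0.0494.
Sum = 2.060185; P₂ = 2.060185 / 9 = 0.229.

0.229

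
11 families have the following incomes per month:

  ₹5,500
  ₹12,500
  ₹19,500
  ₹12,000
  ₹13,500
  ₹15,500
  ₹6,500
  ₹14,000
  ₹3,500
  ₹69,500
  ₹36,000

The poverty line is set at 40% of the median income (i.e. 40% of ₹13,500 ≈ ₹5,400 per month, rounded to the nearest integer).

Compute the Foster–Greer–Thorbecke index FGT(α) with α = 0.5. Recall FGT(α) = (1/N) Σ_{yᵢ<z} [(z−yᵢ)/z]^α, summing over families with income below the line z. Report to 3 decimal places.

Incomes under z: ₹3,500 (q = 1 of N = 11).
Normalized shortfalls: (5400−3500)/5400 = 0.3519.
Raised to α = 0.5: 0.59317.
Sum = 0.593171; FGT(0.5) = 0.593171 / 11 = 0.054.

0.054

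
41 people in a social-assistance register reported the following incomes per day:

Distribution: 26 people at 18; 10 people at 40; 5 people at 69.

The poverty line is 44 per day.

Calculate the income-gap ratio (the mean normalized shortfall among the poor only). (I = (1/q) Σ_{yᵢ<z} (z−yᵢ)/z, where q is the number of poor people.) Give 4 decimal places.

0.4520

Below the line: 26×18, 10×40 (q = 36 of N = 41).
Relative gaps: 0.5909 (×26), 0.0909 (×10); sum = 16.272727.
The income-gap ratio divides by q (the poor only): 16.272727 / 36 = 0.4520.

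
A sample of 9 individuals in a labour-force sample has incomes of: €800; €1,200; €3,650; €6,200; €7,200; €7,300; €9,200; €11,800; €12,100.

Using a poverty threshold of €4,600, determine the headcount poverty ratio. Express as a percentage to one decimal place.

33.3%

3 of the 9 individuals have income below €4,600.
H = 3/9 = 33.3%.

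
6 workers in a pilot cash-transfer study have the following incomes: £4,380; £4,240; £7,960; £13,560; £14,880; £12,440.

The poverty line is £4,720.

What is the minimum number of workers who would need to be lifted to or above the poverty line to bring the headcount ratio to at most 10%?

2

Currently q = 2 of N = 6 are below the line (H = 0.333).
A headcount ratio of at most 10% allows at most ⌊0.10 × 6⌋ = 0 poor workers.
So at least 2 − 0 = 2 must be lifted.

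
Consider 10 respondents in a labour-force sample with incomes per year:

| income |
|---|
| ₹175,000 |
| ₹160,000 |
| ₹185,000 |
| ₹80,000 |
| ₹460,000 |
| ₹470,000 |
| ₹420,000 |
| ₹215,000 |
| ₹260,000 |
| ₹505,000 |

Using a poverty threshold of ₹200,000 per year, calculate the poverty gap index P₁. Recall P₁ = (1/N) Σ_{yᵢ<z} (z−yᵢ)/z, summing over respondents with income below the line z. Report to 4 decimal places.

Incomes under z: ₹80,000, ₹160,000, ₹175,000, ₹185,000 (q = 4 of N = 10).
Relative gaps: (200000−80000)/200000 = 0.6000; (200000−160000)/200000 = 0.2000; (200000−175000)/200000 = 0.1250; (200000−185000)/200000 = 0.0750.
Sum of shortfalls = 1.000000; P₁ averages over all N: 1.000000 / 10 = 0.1000.

0.1000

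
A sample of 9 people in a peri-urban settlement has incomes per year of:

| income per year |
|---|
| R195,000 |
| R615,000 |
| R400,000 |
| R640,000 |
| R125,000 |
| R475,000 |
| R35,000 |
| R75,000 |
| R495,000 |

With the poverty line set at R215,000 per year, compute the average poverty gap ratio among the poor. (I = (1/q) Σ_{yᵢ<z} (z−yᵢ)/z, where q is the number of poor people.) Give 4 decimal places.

0.5000

Below z: R35,000, R75,000, R125,000, R195,000 (q = 4 of N = 9).
Shortfall ratios (z−y)/z: 0.8372, 0.6512, 0.4186, 0.0930; sum = 2.000000.
The income-gap ratio divides by q (the poor only): 2.000000 / 4 = 0.5000.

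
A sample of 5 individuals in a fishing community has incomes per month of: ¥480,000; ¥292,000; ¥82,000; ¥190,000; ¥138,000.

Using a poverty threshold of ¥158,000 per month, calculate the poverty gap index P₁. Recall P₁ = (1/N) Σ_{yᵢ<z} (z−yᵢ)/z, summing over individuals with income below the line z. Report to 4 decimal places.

Incomes under z: ¥82,000, ¥138,000 (q = 2 of N = 5).
Relative gaps: (158000−82000)/158000 = 0.4810; (158000−138000)/158000 = 0.1266.
Σ = 0.607595. Dividing by the full population N = 5 gives P₁ = 0.1215.

0.1215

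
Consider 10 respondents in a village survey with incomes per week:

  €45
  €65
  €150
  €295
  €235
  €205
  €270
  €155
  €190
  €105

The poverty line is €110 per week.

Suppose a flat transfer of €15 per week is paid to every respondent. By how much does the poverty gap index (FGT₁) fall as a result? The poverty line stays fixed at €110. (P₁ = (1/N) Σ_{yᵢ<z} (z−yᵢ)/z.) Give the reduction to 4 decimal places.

Before: below the line — €45, €65, €105; poverty gap index (FGT₁) = 0.104545.
After the €15 transfer: below the line — €60, €80; poverty gap index (FGT₁) = 0.072727.
Reduction = 0.104545 − 0.072727 = 0.0318.

0.0318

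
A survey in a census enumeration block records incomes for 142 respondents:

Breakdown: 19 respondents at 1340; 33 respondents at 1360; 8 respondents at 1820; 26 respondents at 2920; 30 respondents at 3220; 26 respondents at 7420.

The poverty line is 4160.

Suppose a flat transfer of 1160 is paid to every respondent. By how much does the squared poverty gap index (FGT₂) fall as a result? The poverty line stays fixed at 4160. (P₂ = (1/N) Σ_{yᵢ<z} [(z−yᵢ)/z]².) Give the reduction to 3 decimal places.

0.150

Before: below the line — 19×1340, 33×1360, 8×1820, 26×2920, 30×3220; squared poverty gap index (FGT₂) = 0.21165.
After the 1160 transfer: below the line — 19×2500, 33×2520, 8×2980, 26×4080; squared poverty gap index (FGT₂) = 0.06202.
Reduction = 0.21165 − 0.06202 = 0.150.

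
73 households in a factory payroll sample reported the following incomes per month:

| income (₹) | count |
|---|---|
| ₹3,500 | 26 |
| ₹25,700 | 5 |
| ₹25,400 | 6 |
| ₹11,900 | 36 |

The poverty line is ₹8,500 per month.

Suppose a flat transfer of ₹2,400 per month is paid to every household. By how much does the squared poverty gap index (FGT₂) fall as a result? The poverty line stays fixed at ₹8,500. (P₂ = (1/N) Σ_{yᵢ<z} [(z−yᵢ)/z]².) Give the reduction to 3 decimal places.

Before: below the line — 26×₹3,500; squared poverty gap index (FGT₂) = 0.12324.
After the ₹2,400 transfer: below the line — 26×₹5,900; squared poverty gap index (FGT₂) = 0.03332.
Reduction = 0.12324 − 0.03332 = 0.090.

0.090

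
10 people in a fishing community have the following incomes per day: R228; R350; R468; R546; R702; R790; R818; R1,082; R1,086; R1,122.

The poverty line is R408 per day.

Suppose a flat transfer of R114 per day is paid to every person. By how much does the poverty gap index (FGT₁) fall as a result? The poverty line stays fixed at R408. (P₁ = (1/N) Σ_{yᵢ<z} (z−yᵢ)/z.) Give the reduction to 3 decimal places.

0.042

Before: below the line — R228, R350; poverty gap index (FGT₁) = 0.05833.
After the R114 transfer: below the line — R342; poverty gap index (FGT₁) = 0.01618.
Reduction = 0.05833 − 0.01618 = 0.042.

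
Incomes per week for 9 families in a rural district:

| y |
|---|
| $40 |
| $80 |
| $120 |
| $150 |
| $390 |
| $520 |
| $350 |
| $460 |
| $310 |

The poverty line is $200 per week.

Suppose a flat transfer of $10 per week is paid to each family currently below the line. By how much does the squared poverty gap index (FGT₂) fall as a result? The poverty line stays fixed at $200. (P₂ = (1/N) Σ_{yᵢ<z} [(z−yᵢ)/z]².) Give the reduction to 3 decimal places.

0.022

Before: below the line — $40, $80, $120, $150; squared poverty gap index (FGT₂) = 0.13583.
After the $10 transfer: below the line — $50, $90, $130, $160; squared poverty gap index (FGT₂) = 0.11417.
Reduction = 0.13583 − 0.11417 = 0.022.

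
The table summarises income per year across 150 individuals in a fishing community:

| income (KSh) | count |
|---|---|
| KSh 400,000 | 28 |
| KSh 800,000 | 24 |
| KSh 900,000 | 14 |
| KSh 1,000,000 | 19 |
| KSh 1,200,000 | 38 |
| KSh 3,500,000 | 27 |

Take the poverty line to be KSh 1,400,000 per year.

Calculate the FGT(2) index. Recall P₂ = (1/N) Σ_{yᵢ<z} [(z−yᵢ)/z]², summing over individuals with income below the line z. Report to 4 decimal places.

0.1520

Below z: 28×KSh 400,000, 24×KSh 800,000, 14×KSh 900,000, 19×KSh 1,000,000, 38×KSh 1,200,000 (q = 123 of N = 150).
Gap ratios (z−y)/z: (1400000−400000)/1400000 = 0.7143 (×28); (1400000−800000)/1400000 = 0.4286 (×24); (1400000−900000)/1400000 = 0.3571 (×14); (1400000−1000000)/1400000 = 0.2857 (×19); (1400000−1200000)/1400000 = 0.1429 (×38).
Squared: 0.5102 (×28); 0.1837 (×24); 0.1276 (×14); 0.0816 (×19); 0.0204 (×38).
Sum = 22.806122; P₂ = 22.806122 / 150 = 0.1520.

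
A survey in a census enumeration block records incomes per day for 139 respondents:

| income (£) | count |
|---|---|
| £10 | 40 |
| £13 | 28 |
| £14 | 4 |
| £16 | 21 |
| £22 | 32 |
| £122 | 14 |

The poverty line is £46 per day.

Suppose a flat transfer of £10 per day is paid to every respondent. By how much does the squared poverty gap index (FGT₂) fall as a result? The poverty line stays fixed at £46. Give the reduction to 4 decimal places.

0.2220

Before: below the line — 40×£10, 28×£13, 4×£14, 21×£16, 32×£22; squared poverty gap index (FGT₂) = 0.420775.
After the £10 transfer: below the line — 40×£20, 28×£23, 4×£24, 21×£26, 32×£32; squared poverty gap index (FGT₂) = 0.198760.
Reduction = 0.420775 − 0.198760 = 0.2220.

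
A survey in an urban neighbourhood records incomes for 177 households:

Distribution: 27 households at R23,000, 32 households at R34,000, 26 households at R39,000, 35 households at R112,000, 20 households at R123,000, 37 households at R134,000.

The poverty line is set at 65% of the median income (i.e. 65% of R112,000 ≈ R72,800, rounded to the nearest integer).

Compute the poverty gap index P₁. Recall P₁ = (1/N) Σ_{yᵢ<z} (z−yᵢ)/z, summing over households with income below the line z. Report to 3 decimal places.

Below z: 27×R23,000, 32×R34,000, 26×R39,000 (q = 85 of N = 177).
Gap ratios (z−y)/z: (72800−23000)/72800 = 0.6841 (×27); (72800−34000)/72800 = 0.5330 (×32); (72800−39000)/72800 = 0.4643 (×26).
Sum of shortfalls = 47.596154; P₁ averages over all N: 47.596154 / 177 = 0.269.

0.269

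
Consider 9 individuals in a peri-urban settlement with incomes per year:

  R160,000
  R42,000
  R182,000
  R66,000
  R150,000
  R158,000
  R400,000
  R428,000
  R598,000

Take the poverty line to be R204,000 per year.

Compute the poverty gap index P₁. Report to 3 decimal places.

0.254

Below the line: R42,000, R66,000, R150,000, R158,000, R160,000, R182,000 (q = 6 of N = 9).
Relative gaps: (204000−42000)/204000 = 0.7941; (204000−66000)/204000 = 0.6765; (204000−150000)/204000 = 0.2647; (204000−158000)/204000 = 0.2255; (204000−160000)/204000 = 0.2157; (204000−182000)/204000 = 0.1078.
Σ = 2.284314. Dividing by the full population N = 9 gives P₁ = 0.254.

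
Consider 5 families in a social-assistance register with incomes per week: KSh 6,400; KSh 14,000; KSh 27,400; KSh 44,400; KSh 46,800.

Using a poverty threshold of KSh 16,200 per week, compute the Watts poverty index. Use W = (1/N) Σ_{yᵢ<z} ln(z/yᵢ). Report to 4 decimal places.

Incomes under z: KSh 6,400, KSh 14,000 (q = 2 of N = 5).
ln(z/y) terms: ln(16200/6400) = 0.9287; ln(16200/14000) = 0.1460.
W = 1.074667 / 5 = 0.2149.

0.2149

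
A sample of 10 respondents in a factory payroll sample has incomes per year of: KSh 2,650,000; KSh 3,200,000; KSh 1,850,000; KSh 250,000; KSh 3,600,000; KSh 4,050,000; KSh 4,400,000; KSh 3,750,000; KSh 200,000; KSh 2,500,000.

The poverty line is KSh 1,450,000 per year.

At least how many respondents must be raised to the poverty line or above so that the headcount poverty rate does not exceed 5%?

2 of the 10 respondents are poor, so H = 2/10 = 0.200.
A headcount ratio of at most 5% allows at most ⌊0.05 × 10⌋ = 0 poor respondents.
So at least 2 − 0 = 2 must be lifted.

2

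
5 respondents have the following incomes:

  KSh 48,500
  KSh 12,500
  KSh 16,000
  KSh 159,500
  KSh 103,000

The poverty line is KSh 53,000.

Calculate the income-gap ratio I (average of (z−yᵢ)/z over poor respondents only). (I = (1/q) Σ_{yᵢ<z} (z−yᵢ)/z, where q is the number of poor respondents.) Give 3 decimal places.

0.516

Poor units: KSh 12,500, KSh 16,000, KSh 48,500 (q = 3 of N = 5).
Relative gaps: 0.7642, 0.6981, 0.0849; sum = 1.547170.
The income-gap ratio divides by q (the poor only): 1.547170 / 3 = 0.516.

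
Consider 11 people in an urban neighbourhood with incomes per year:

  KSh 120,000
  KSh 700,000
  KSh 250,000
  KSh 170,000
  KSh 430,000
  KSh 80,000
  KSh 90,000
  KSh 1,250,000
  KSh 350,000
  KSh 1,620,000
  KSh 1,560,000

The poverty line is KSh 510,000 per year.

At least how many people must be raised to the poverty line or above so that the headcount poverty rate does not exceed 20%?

5

Currently q = 7 of N = 11 are below the line (H = 0.636).
A headcount ratio of at most 20% allows at most ⌊0.20 × 11⌋ = 2 poor people.
So at least 7 − 2 = 5 must be lifted.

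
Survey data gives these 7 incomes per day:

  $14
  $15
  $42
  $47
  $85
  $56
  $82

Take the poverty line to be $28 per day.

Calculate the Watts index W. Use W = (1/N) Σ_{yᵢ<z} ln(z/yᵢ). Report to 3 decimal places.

Below the line: $14, $15 (q = 2 of N = 7).
Log gaps: ln(28/14) = 0.6931; ln(28/15) = 0.6242.
W = 1.317301 / 7 = 0.188.

0.188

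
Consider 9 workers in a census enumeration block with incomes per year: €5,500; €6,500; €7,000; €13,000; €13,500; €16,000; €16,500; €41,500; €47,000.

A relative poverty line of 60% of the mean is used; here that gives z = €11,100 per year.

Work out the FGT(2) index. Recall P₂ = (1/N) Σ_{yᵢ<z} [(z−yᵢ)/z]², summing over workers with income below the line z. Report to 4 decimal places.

Below z: €5,500, €6,500, €7,000 (q = 3 of N = 9).
Relative gaps: (11100−5500)/11100 = 0.5045; (11100−6500)/11100 = 0.4144; (11100−7000)/11100 = 0.3694.
Squared: 0.2545; 0.1717; 0.1364.
Sum = 0.562698; P₂ = 0.562698 / 9 = 0.0625.

0.0625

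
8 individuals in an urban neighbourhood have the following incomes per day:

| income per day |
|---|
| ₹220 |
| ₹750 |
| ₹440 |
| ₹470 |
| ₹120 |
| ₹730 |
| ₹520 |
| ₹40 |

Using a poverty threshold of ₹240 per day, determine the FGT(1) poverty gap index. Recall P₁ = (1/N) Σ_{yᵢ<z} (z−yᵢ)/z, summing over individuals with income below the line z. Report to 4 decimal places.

0.1771

Below z: ₹40, ₹120, ₹220 (q = 3 of N = 8).
Relative gaps: (240−40)/240 = 0.8333; (240−120)/240 = 0.5000; (240−220)/240 = 0.0833.
Sum of shortfalls = 1.416667; P₁ averages over all N: 1.416667 / 8 = 0.1771.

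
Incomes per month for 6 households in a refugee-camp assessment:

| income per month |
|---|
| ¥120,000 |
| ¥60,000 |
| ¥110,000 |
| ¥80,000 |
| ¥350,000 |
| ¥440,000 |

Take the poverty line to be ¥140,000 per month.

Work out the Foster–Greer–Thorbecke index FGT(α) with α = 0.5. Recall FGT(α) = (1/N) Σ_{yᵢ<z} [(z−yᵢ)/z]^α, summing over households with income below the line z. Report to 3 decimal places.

Below z: ¥60,000, ¥80,000, ¥110,000, ¥120,000 (q = 4 of N = 6).
Relative gaps: (140000−60000)/140000 = 0.5714; (140000−80000)/140000 = 0.4286; (140000−110000)/140000 = 0.2143; (140000−120000)/140000 = 0.1429.
Raised to α = 0.5: 0.75593; 0.65465; 0.46291; 0.37796.
Sum = 2.251457; FGT(0.5) = 2.251457 / 6 = 0.375.

0.375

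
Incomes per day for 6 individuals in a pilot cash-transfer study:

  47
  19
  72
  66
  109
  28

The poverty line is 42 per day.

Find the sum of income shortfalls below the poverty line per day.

37

Poor units: 19, 28 (q = 2 of N = 6).
Individual gaps: 42−19 = 23; 42−28 = 14.
Aggregate gap = 37.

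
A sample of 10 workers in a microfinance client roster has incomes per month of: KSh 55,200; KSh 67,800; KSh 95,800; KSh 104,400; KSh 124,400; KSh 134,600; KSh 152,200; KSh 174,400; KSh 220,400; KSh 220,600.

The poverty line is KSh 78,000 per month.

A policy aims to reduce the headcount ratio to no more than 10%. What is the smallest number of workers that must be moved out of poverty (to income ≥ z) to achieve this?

1

2 of the 10 workers are poor, so H = 2/10 = 0.200.
A headcount ratio of at most 10% allows at most ⌊0.10 × 10⌋ = 1 poor workers.
So at least 2 − 1 = 1 must be lifted.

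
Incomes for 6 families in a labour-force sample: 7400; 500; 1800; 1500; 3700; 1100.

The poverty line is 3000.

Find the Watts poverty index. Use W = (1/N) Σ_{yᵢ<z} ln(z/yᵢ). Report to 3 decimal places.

Incomes under z: 500, 1100, 1500, 1800 (q = 4 of N = 6).
ln(z/y) terms: ln(3000/500) = 1.7918; ln(3000/1100) = 1.0033; ln(3000/1500) = 0.6931; ln(3000/1800) = 0.5108.
W = 3.999034 / 6 = 0.667.

0.667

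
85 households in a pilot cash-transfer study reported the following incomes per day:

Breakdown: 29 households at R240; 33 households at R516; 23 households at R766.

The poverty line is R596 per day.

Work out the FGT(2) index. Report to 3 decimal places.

Below the line: 29×R240, 33×R516 (q = 62 of N = 85).
Shortfall ratios: (596−240)/596 = 0.5973 (×29); (596−516)/596 = 0.1342 (×33).
Squared: 0.3568 (×29); 0.0180 (×33).
Sum = 10.941354; P₂ = 10.941354 / 85 = 0.129.

0.129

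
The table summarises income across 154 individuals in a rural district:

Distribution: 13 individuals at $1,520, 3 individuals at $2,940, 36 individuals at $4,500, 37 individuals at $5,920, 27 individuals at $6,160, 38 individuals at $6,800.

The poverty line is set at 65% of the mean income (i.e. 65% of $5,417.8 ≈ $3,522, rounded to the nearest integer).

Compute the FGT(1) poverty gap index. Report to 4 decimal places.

0.0512

Incomes under z: 13×$1,520, 3×$2,940 (q = 16 of N = 154).
Gap ratios (z−y)/z: (3522−1520)/3522 = 0.5684 (×13); (3522−2940)/3522 = 0.1652 (×3).
Sum of shortfalls = 7.885292; P₁ averages over all N: 7.885292 / 154 = 0.0512.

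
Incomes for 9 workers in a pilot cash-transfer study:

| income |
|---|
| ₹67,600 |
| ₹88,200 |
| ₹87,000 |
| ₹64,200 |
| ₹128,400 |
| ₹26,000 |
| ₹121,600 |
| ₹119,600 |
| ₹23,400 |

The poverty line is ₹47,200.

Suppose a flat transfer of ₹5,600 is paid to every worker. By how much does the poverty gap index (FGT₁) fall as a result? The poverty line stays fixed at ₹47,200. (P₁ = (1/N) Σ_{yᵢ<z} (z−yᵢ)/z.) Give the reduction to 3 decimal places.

Before: below the line — ₹23,400, ₹26,000; poverty gap index (FGT₁) = 0.10593.
After the ₹5,600 transfer: below the line — ₹29,000, ₹31,600; poverty gap index (FGT₁) = 0.07957.
Reduction = 0.10593 − 0.07957 = 0.026.

0.026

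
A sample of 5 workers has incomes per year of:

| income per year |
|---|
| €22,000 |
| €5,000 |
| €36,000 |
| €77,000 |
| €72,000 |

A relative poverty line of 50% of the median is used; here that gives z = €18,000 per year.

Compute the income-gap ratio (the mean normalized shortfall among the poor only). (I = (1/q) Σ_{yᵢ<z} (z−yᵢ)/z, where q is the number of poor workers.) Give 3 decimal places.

Below z: €5,000 (q = 1 of N = 5).
Shortfall ratios (z−y)/z: 0.7222; sum = 0.722222.
I averages over the q = 1 poor units only: 0.722222 / 1 = 0.722.

0.722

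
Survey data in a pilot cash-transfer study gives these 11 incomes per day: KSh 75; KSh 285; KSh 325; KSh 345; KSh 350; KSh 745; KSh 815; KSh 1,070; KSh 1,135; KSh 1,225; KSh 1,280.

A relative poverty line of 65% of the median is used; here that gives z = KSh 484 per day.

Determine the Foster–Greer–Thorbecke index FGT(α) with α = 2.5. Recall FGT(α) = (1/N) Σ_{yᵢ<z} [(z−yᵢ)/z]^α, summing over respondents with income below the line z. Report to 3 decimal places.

0.083

Below z: KSh 75, KSh 285, KSh 325, KSh 345, KSh 350 (q = 5 of N = 11).
Relative gaps: (484−75)/484 = 0.8450; (484−285)/484 = 0.4112; (484−325)/484 = 0.3285; (484−345)/484 = 0.2872; (484−350)/484 = 0.2769.
Raised to α = 2.5: 0.65644; 0.10840; 0.06186; 0.04420; 0.04033.
Sum = 0.911225; FGT(2.5) = 0.911225 / 11 = 0.083.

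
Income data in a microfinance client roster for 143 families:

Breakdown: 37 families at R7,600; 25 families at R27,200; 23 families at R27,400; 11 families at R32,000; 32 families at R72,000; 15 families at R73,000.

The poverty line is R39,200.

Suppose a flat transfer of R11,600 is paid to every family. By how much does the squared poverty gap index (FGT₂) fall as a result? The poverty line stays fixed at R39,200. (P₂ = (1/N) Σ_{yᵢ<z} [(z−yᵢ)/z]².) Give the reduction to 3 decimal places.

0.134

Before: below the line — 37×R7,600, 25×R27,200, 23×R27,400, 11×R32,000; squared poverty gap index (FGT₂) = 0.20169.
After the R11,600 transfer: below the line — 37×R19,200, 25×R38,800, 23×R39,000; squared poverty gap index (FGT₂) = 0.06737.
Reduction = 0.20169 − 0.06737 = 0.134.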